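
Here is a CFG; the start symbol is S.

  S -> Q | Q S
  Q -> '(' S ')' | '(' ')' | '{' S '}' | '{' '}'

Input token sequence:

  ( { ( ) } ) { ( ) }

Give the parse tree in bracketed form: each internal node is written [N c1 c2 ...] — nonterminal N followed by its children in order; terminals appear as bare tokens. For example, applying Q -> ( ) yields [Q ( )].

S
Q S
( S ) S
( Q ) S
( { S } ) S
( { Q } ) S
( { ( ) } ) S
( { ( ) } ) Q
( { ( ) } ) { S }
( { ( ) } ) { Q }
( { ( ) } ) { ( ) }

[S [Q ( [S [Q { [S [Q ( )]] }]] )] [S [Q { [S [Q ( )]] }]]]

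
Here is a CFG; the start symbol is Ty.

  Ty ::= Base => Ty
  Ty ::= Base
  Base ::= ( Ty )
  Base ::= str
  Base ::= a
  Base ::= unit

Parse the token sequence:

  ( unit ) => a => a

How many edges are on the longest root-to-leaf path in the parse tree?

[Ty [Base ( [Ty [Base unit]] )] => [Ty [Base a] => [Ty [Base a]]]]

4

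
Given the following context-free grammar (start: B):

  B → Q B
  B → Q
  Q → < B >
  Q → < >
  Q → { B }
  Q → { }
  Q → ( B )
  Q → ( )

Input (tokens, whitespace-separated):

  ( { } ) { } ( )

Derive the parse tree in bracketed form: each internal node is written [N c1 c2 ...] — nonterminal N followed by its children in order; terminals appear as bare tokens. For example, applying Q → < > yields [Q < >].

B
Q B
( B ) B
( Q ) B
( { } ) B
( { } ) Q B
( { } ) { } B
( { } ) { } Q
( { } ) { } ( )

[B [Q ( [B [Q { }]] )] [B [Q { }] [B [Q ( )]]]]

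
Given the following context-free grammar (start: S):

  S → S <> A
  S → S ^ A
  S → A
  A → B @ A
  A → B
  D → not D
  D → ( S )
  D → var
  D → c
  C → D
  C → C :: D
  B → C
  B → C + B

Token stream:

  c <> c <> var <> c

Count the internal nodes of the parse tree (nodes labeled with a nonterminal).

20

[S [S [S [S [A [B [C [D c]]]]] <> [A [B [C [D c]]]]] <> [A [B [C [D var]]]]] <> [A [B [C [D c]]]]]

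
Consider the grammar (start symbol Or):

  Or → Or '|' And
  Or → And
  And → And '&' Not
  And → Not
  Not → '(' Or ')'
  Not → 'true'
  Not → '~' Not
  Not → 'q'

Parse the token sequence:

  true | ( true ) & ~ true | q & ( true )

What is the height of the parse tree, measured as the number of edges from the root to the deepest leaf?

[Or [Or [Or [And [Not true]]] | [And [And [Not ( [Or [And [Not true]]] )]] & [Not ~ [Not true]]]] | [And [And [Not q]] & [Not ( [Or [And [Not true]]] )]]]

8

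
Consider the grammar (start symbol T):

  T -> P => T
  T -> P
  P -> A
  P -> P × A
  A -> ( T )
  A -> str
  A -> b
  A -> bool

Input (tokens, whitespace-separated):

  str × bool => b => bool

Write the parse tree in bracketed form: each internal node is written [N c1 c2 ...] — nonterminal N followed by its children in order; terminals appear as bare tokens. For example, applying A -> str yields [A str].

T
P => T
P × A => T
A × A => T
str × A => T
str × bool => T
str × bool => P => T
str × bool => A => T
str × bool => b => T
str × bool => b => P
str × bool => b => A
str × bool => b => bool

[T [P [P [A str]] × [A bool]] => [T [P [A b]] => [T [P [A bool]]]]]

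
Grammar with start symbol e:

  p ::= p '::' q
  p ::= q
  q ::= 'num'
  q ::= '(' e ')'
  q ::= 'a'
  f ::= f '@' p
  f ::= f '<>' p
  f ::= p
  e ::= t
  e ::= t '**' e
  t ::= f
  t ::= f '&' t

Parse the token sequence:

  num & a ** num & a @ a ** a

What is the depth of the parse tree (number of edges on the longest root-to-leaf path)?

[e [t [f [p [q num]]] & [t [f [p [q a]]]]] ** [e [t [f [p [q num]]] & [t [f [f [p [q a]]] @ [p [q a]]]]] ** [e [t [f [p [q a]]]]]]]

8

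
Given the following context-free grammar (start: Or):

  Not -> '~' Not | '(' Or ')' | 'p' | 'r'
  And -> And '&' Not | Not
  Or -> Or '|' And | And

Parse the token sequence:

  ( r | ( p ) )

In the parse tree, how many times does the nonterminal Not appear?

[Or [And [Not ( [Or [Or [And [Not r]]] | [And [Not ( [Or [And [Not p]]] )]]] )]]]

4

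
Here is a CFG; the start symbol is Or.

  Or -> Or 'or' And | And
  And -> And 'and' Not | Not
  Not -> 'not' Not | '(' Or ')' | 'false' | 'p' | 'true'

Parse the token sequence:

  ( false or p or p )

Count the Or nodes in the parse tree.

[Or [And [Not ( [Or [Or [Or [And [Not false]]] or [And [Not p]]] or [And [Not p]]] )]]]

4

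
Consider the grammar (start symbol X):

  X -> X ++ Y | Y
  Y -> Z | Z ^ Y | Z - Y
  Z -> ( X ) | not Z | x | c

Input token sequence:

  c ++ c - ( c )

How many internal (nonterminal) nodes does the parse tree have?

11

[X [X [Y [Z c]]] ++ [Y [Z c] - [Y [Z ( [X [Y [Z c]]] )]]]]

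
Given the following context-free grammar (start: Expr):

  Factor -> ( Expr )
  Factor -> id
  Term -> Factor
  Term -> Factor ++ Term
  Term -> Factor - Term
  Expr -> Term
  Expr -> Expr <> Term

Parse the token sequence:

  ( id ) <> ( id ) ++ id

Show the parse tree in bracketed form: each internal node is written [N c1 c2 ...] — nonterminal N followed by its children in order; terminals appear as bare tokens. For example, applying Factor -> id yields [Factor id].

[Expr [Expr [Term [Factor ( [Expr [Term [Factor id]]] )]]] <> [Term [Factor ( [Expr [Term [Factor id]]] )] ++ [Term [Factor id]]]]

Expr
Expr <> Term
Term <> Term
Factor <> Term
( Expr ) <> Term
( Term ) <> Term
( Factor ) <> Term
( id ) <> Term
( id ) <> Factor ++ Term
( id ) <> ( Expr ) ++ Term
( id ) <> ( Term ) ++ Term
( id ) <> ( Factor ) ++ Term
( id ) <> ( id ) ++ Term
( id ) <> ( id ) ++ Factor
( id ) <> ( id ) ++ id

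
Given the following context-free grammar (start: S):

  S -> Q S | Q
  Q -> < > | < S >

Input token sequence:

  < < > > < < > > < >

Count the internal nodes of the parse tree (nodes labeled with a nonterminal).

10

[S [Q < [S [Q < >]] >] [S [Q < [S [Q < >]] >] [S [Q < >]]]]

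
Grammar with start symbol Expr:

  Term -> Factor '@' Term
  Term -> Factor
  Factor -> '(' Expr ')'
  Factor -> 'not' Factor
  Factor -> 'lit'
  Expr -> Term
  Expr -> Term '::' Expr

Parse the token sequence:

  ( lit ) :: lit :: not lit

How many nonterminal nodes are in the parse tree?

13

[Expr [Term [Factor ( [Expr [Term [Factor lit]]] )]] :: [Expr [Term [Factor lit]] :: [Expr [Term [Factor not [Factor lit]]]]]]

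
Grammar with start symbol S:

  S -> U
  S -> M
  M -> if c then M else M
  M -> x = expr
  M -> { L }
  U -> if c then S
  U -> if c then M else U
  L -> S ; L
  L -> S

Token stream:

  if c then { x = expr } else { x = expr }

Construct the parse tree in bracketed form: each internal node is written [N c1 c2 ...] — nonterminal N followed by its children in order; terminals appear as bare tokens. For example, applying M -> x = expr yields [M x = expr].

S
M
if c then M else M
if c then { L } else M
if c then { S } else M
if c then { M } else M
if c then { x = expr } else M
if c then { x = expr } else { L }
if c then { x = expr } else { S }
if c then { x = expr } else { M }
if c then { x = expr } else { x = expr }

[S [M if c then [M { [L [S [M x = expr]]] }] else [M { [L [S [M x = expr]]] }]]]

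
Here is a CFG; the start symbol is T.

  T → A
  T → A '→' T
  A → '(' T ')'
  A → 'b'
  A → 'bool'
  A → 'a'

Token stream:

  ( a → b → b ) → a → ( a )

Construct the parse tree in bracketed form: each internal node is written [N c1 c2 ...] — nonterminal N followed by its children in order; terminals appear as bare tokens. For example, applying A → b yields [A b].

[T [A ( [T [A a] → [T [A b] → [T [A b]]]] )] → [T [A a] → [T [A ( [T [A a]] )]]]]

T
A → T
( T ) → T
( A → T ) → T
( a → T ) → T
( a → A → T ) → T
( a → b → T ) → T
( a → b → A ) → T
( a → b → b ) → T
( a → b → b ) → A → T
( a → b → b ) → a → T
( a → b → b ) → a → A
( a → b → b ) → a → ( T )
( a → b → b ) → a → ( A )
( a → b → b ) → a → ( a )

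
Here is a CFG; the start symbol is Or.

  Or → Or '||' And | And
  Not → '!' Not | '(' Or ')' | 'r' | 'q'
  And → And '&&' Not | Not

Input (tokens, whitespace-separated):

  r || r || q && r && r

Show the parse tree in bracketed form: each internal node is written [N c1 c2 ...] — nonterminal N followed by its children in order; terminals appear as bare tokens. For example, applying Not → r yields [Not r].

[Or [Or [Or [And [Not r]]] || [And [Not r]]] || [And [And [And [Not q]] && [Not r]] && [Not r]]]

Or
Or || And
Or || And || And
And || And || And
Not || And || And
r || And || And
r || Not || And
r || r || And
r || r || And && Not
r || r || And && Not && Not
r || r || Not && Not && Not
r || r || q && Not && Not
r || r || q && r && Not
r || r || q && r && r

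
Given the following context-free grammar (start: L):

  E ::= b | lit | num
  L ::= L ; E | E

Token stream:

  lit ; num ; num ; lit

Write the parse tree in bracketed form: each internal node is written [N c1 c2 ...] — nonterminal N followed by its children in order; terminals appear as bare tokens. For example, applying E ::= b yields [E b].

L
L ; E
L ; E ; E
L ; E ; E ; E
E ; E ; E ; E
lit ; E ; E ; E
lit ; num ; E ; E
lit ; num ; num ; E
lit ; num ; num ; lit

[L [L [L [L [E lit]] ; [E num]] ; [E num]] ; [E lit]]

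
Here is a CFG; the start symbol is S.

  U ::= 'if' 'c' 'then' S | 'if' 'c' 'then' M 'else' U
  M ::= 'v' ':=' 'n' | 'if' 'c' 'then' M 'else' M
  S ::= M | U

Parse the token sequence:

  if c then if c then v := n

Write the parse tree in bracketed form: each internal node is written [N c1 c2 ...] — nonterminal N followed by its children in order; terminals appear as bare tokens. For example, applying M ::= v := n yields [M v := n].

[S [U if c then [S [U if c then [S [M v := n]]]]]]

S
U
if c then S
if c then U
if c then if c then S
if c then if c then M
if c then if c then v := n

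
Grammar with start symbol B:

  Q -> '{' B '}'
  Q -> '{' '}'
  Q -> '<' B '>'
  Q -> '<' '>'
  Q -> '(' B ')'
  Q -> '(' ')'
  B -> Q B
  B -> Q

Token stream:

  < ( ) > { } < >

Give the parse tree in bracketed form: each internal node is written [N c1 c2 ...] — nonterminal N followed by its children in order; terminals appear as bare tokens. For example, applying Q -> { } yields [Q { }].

[B [Q < [B [Q ( )]] >] [B [Q { }] [B [Q < >]]]]

B
Q B
< B > B
< Q > B
< ( ) > B
< ( ) > Q B
< ( ) > { } B
< ( ) > { } Q
< ( ) > { } < >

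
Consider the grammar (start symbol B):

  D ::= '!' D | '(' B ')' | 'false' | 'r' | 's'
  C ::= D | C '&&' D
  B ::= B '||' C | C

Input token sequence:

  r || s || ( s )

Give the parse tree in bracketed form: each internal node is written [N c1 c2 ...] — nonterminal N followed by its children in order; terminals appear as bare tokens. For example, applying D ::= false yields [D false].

B
B || C
B || C || C
C || C || C
D || C || C
r || C || C
r || D || C
r || s || C
r || s || D
r || s || ( B )
r || s || ( C )
r || s || ( D )
r || s || ( s )

[B [B [B [C [D r]]] || [C [D s]]] || [C [D ( [B [C [D s]]] )]]]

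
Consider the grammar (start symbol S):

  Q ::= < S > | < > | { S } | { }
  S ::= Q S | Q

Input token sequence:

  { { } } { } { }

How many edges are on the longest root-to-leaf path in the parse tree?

[S [Q { [S [Q { }]] }] [S [Q { }] [S [Q { }]]]]

4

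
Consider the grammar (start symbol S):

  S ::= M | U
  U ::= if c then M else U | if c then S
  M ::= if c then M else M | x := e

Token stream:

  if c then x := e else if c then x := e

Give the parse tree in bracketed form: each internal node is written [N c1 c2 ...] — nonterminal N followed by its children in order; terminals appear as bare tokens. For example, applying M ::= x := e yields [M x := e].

[S [U if c then [M x := e] else [U if c then [S [M x := e]]]]]

S
U
if c then M else U
if c then x := e else U
if c then x := e else if c then S
if c then x := e else if c then M
if c then x := e else if c then x := e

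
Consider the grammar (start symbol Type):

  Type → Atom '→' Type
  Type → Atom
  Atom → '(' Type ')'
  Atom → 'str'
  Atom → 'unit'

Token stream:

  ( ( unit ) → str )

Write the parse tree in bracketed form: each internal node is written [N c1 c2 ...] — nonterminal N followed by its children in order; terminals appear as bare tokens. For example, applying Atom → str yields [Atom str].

[Type [Atom ( [Type [Atom ( [Type [Atom unit]] )] → [Type [Atom str]]] )]]

Type
Atom
( Type )
( Atom → Type )
( ( Type ) → Type )
( ( Atom ) → Type )
( ( unit ) → Type )
( ( unit ) → Atom )
( ( unit ) → str )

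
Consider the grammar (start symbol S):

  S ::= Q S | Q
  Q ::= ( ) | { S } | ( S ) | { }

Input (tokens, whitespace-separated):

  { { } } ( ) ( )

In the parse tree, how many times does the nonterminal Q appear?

4

[S [Q { [S [Q { }]] }] [S [Q ( )] [S [Q ( )]]]]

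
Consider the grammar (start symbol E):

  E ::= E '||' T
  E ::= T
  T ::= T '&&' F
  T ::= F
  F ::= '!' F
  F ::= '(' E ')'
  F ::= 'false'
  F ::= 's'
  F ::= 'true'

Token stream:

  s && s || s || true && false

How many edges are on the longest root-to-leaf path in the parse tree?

6

[E [E [E [T [T [F s]] && [F s]]] || [T [F s]]] || [T [T [F true]] && [F false]]]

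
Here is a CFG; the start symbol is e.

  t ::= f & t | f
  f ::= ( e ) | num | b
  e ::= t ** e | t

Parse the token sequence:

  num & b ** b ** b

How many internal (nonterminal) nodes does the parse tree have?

[e [t [f num] & [t [f b]]] ** [e [t [f b]] ** [e [t [f b]]]]]

11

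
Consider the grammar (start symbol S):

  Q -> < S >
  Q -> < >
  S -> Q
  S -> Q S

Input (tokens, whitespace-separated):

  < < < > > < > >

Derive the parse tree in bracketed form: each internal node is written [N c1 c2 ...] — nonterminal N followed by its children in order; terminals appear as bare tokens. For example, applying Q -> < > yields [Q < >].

[S [Q < [S [Q < [S [Q < >]] >] [S [Q < >]]] >]]

S
Q
< S >
< Q S >
< < S > S >
< < Q > S >
< < < > > S >
< < < > > Q >
< < < > > < > >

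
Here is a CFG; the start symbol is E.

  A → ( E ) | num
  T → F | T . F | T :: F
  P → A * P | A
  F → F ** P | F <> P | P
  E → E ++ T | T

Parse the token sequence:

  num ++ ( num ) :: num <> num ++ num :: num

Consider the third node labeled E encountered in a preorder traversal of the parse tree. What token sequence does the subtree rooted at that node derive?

[E [E [E [T [F [P [A num]]]]] ++ [T [T [F [P [A ( [E [T [F [P [A num]]]]] )]]]] :: [F [F [P [A num]]] <> [P [A num]]]]] ++ [T [T [F [P [A num]]]] :: [F [P [A num]]]]]

num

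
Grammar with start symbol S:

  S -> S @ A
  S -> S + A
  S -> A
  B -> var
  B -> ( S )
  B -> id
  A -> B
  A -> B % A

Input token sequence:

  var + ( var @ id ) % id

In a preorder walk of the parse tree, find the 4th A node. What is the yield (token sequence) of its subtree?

[S [S [A [B var]]] + [A [B ( [S [S [A [B var]]] @ [A [B id]]] )] % [A [B id]]]]

id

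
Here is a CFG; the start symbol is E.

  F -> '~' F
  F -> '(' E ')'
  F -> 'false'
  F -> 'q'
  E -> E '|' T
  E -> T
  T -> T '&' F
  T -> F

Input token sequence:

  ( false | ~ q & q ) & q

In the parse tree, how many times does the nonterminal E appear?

[E [T [T [F ( [E [E [T [F false]]] | [T [T [F ~ [F q]]] & [F q]]] )]] & [F q]]]

3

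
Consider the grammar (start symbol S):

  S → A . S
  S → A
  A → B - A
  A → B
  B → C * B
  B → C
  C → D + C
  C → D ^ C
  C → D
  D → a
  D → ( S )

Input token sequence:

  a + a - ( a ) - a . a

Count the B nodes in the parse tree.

[S [A [B [C [D a] + [C [D a]]]] - [A [B [C [D ( [S [A [B [C [D a]]]]] )]]] - [A [B [C [D a]]]]]] . [S [A [B [C [D a]]]]]]

5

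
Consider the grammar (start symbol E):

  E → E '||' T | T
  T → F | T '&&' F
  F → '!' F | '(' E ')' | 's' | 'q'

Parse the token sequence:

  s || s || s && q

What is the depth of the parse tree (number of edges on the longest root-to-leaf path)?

5

[E [E [E [T [F s]]] || [T [F s]]] || [T [T [F s]] && [F q]]]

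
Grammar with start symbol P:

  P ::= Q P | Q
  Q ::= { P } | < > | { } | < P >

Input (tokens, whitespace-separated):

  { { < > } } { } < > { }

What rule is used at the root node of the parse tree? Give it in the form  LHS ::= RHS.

P ::= Q P

[P [Q { [P [Q { [P [Q < >]] }]] }] [P [Q { }] [P [Q < >] [P [Q { }]]]]]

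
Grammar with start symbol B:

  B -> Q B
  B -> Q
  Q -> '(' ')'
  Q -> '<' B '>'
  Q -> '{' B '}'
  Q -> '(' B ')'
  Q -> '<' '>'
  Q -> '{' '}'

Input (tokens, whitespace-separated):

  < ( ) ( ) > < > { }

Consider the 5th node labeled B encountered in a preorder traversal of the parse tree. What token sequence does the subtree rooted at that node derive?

{ }

[B [Q < [B [Q ( )] [B [Q ( )]]] >] [B [Q < >] [B [Q { }]]]]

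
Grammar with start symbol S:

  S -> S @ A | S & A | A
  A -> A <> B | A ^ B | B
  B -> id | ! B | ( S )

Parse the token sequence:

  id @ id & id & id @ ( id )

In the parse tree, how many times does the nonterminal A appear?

6

[S [S [S [S [S [A [B id]]] @ [A [B id]]] & [A [B id]]] & [A [B id]]] @ [A [B ( [S [A [B id]]] )]]]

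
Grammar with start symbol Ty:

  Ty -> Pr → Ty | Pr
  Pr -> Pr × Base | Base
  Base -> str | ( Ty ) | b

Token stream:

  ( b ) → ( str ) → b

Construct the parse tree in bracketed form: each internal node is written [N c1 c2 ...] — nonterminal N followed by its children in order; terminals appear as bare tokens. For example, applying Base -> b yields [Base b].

[Ty [Pr [Base ( [Ty [Pr [Base b]]] )]] → [Ty [Pr [Base ( [Ty [Pr [Base str]]] )]] → [Ty [Pr [Base b]]]]]

Ty
Pr → Ty
Base → Ty
( Ty ) → Ty
( Pr ) → Ty
( Base ) → Ty
( b ) → Ty
( b ) → Pr → Ty
( b ) → Base → Ty
( b ) → ( Ty ) → Ty
( b ) → ( Pr ) → Ty
( b ) → ( Base ) → Ty
( b ) → ( str ) → Ty
( b ) → ( str ) → Pr
( b ) → ( str ) → Base
( b ) → ( str ) → b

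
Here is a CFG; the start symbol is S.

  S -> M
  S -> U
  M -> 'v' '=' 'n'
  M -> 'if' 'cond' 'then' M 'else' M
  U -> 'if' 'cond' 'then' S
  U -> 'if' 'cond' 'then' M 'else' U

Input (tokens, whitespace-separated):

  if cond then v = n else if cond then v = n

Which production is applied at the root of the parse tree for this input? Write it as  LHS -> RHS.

[S [U if cond then [M v = n] else [U if cond then [S [M v = n]]]]]

S -> U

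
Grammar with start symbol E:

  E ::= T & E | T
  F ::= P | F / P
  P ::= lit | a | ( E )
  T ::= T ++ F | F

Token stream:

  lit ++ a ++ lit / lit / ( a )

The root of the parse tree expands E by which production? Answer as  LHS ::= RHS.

[E [T [T [T [F [P lit]]] ++ [F [P a]]] ++ [F [F [F [P lit]] / [P lit]] / [P ( [E [T [F [P a]]]] )]]]]

E ::= T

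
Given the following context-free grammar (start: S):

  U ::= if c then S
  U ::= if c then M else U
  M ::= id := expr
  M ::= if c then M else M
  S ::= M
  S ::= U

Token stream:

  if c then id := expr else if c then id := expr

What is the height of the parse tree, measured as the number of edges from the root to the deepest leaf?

5

[S [U if c then [M id := expr] else [U if c then [S [M id := expr]]]]]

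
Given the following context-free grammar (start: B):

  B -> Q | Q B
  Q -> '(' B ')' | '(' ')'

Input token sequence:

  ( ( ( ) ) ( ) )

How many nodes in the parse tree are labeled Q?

[B [Q ( [B [Q ( [B [Q ( )]] )] [B [Q ( )]]] )]]

4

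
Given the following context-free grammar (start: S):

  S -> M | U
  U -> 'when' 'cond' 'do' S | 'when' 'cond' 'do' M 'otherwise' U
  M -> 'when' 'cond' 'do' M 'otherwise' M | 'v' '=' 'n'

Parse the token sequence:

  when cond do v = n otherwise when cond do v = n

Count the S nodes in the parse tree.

2

[S [U when cond do [M v = n] otherwise [U when cond do [S [M v = n]]]]]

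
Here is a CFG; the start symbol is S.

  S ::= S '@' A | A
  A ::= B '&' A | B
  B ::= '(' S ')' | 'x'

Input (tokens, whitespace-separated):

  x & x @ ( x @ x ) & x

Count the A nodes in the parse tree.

[S [S [A [B x] & [A [B x]]]] @ [A [B ( [S [S [A [B x]]] @ [A [B x]]] )] & [A [B x]]]]

6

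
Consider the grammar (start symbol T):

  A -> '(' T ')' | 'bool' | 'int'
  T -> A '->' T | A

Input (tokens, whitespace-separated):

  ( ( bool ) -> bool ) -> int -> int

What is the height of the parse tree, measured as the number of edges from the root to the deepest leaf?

6

[T [A ( [T [A ( [T [A bool]] )] -> [T [A bool]]] )] -> [T [A int] -> [T [A int]]]]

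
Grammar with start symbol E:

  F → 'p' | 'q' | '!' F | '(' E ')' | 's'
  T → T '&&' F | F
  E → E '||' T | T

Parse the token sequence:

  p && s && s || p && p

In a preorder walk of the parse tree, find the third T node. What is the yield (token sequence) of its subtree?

[E [E [T [T [T [F p]] && [F s]] && [F s]]] || [T [T [F p]] && [F p]]]

p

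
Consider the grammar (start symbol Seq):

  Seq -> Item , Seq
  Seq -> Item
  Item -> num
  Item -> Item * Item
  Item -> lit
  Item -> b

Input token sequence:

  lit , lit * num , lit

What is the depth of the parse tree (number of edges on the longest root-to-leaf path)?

4

[Seq [Item lit] , [Seq [Item [Item lit] * [Item num]] , [Seq [Item lit]]]]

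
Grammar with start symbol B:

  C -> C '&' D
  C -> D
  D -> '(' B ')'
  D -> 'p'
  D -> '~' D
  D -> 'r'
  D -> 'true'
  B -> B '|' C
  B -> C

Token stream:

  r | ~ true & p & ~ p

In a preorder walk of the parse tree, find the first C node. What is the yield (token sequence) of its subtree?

[B [B [C [D r]]] | [C [C [C [D ~ [D true]]] & [D p]] & [D ~ [D p]]]]

r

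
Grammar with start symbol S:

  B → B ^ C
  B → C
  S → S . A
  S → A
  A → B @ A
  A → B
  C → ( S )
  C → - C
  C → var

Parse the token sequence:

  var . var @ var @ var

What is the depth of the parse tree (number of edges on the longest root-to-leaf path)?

6

[S [S [A [B [C var]]]] . [A [B [C var]] @ [A [B [C var]] @ [A [B [C var]]]]]]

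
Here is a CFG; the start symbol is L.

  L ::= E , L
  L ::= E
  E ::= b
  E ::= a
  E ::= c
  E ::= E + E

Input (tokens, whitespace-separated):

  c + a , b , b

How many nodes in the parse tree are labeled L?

[L [E [E c] + [E a]] , [L [E b] , [L [E b]]]]

3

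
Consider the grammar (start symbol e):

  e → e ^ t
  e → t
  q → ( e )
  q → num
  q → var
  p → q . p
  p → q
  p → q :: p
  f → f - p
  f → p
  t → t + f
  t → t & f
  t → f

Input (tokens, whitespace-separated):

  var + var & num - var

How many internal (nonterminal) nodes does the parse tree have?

16

[e [t [t [t [f [p [q var]]]] + [f [p [q var]]]] & [f [f [p [q num]]] - [p [q var]]]]]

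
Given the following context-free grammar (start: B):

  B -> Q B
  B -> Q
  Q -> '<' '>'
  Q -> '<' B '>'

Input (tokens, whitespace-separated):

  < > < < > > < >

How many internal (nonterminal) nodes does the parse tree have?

8

[B [Q < >] [B [Q < [B [Q < >]] >] [B [Q < >]]]]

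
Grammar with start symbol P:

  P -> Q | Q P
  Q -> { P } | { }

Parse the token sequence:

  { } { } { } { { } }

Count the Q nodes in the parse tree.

[P [Q { }] [P [Q { }] [P [Q { }] [P [Q { [P [Q { }]] }]]]]]

5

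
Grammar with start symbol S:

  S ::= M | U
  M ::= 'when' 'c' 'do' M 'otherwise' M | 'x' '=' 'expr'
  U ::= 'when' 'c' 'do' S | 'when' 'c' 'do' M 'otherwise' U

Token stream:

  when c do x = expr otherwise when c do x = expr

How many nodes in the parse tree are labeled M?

2

[S [U when c do [M x = expr] otherwise [U when c do [S [M x = expr]]]]]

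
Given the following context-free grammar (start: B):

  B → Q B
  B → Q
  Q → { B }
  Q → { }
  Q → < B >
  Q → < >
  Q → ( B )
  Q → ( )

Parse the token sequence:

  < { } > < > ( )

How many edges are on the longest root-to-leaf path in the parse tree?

[B [Q < [B [Q { }]] >] [B [Q < >] [B [Q ( )]]]]

4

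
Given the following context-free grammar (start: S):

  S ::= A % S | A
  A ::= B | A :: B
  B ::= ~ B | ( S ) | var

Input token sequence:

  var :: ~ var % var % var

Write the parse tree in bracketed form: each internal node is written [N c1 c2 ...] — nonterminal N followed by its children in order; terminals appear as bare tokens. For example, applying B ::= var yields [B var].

[S [A [A [B var]] :: [B ~ [B var]]] % [S [A [B var]] % [S [A [B var]]]]]

S
A % S
A :: B % S
B :: B % S
var :: B % S
var :: ~ B % S
var :: ~ var % S
var :: ~ var % A % S
var :: ~ var % B % S
var :: ~ var % var % S
var :: ~ var % var % A
var :: ~ var % var % B
var :: ~ var % var % var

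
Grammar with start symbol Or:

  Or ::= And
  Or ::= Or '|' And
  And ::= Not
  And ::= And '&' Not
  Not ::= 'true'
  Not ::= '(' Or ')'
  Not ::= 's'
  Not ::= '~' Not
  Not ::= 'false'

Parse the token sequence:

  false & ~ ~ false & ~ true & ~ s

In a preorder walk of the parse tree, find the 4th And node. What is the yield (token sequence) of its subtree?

false

[Or [And [And [And [And [Not false]] & [Not ~ [Not ~ [Not false]]]] & [Not ~ [Not true]]] & [Not ~ [Not s]]]]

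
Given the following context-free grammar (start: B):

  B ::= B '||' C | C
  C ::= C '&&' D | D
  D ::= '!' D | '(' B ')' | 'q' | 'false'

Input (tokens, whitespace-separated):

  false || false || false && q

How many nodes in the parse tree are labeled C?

4

[B [B [B [C [D false]]] || [C [D false]]] || [C [C [D false]] && [D q]]]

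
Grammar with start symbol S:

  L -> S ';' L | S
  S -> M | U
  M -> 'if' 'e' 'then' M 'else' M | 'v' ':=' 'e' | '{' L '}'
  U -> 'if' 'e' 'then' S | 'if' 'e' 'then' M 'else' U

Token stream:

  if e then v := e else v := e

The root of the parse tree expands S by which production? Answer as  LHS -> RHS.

S -> M

[S [M if e then [M v := e] else [M v := e]]]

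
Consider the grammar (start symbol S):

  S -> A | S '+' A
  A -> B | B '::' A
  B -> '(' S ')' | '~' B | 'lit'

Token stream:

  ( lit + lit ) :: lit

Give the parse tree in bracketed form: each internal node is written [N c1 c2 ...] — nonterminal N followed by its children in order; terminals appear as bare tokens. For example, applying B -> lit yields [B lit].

S
A
B :: A
( S ) :: A
( S + A ) :: A
( A + A ) :: A
( B + A ) :: A
( lit + A ) :: A
( lit + B ) :: A
( lit + lit ) :: A
( lit + lit ) :: B
( lit + lit ) :: lit

[S [A [B ( [S [S [A [B lit]]] + [A [B lit]]] )] :: [A [B lit]]]]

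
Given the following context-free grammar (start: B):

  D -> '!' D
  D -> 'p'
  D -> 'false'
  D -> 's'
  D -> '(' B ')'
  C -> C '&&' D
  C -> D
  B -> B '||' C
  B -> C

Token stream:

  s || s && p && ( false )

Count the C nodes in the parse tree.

[B [B [C [D s]]] || [C [C [C [D s]] && [D p]] && [D ( [B [C [D false]]] )]]]

5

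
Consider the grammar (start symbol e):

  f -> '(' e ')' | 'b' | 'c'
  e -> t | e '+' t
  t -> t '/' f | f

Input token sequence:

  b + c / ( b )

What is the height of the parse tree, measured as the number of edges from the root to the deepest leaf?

[e [e [t [f b]]] + [t [t [f c]] / [f ( [e [t [f b]]] )]]]

6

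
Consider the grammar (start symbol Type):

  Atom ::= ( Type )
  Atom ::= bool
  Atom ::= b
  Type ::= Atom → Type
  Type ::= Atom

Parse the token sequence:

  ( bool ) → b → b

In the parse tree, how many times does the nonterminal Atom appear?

4

[Type [Atom ( [Type [Atom bool]] )] → [Type [Atom b] → [Type [Atom b]]]]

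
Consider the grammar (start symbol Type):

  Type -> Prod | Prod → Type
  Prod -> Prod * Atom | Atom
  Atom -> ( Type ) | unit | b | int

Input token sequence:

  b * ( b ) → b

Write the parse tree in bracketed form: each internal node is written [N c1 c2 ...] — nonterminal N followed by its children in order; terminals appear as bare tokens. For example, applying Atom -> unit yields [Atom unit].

[Type [Prod [Prod [Atom b]] * [Atom ( [Type [Prod [Atom b]]] )]] → [Type [Prod [Atom b]]]]

Type
Prod → Type
Prod * Atom → Type
Atom * Atom → Type
b * Atom → Type
b * ( Type ) → Type
b * ( Prod ) → Type
b * ( Atom ) → Type
b * ( b ) → Type
b * ( b ) → Prod
b * ( b ) → Atom
b * ( b ) → b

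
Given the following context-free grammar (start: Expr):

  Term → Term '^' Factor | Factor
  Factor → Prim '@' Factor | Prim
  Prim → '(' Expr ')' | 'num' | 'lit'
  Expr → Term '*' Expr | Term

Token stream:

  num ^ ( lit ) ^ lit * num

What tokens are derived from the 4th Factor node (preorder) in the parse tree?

[Expr [Term [Term [Term [Factor [Prim num]]] ^ [Factor [Prim ( [Expr [Term [Factor [Prim lit]]]] )]]] ^ [Factor [Prim lit]]] * [Expr [Term [Factor [Prim num]]]]]

lit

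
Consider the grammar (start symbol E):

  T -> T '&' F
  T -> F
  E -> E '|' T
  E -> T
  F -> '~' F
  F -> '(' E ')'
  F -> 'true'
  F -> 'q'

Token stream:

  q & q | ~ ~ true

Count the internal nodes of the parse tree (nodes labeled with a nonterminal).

[E [E [T [T [F q]] & [F q]]] | [T [F ~ [F ~ [F true]]]]]

10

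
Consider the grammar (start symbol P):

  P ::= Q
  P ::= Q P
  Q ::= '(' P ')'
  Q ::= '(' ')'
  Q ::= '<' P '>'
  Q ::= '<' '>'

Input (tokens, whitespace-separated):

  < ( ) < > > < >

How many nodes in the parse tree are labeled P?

4

[P [Q < [P [Q ( )] [P [Q < >]]] >] [P [Q < >]]]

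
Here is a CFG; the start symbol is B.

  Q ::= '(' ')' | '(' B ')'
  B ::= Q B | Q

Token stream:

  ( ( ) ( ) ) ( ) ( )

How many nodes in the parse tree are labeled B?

[B [Q ( [B [Q ( )] [B [Q ( )]]] )] [B [Q ( )] [B [Q ( )]]]]

5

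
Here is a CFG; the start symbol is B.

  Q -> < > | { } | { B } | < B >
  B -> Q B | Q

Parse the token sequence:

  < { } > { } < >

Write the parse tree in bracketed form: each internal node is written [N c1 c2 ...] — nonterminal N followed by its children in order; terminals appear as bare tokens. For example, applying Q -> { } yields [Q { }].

B
Q B
< B > B
< Q > B
< { } > B
< { } > Q B
< { } > { } B
< { } > { } Q
< { } > { } < >

[B [Q < [B [Q { }]] >] [B [Q { }] [B [Q < >]]]]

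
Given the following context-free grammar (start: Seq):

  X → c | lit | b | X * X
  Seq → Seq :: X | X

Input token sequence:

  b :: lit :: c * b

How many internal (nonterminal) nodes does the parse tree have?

8

[Seq [Seq [Seq [X b]] :: [X lit]] :: [X [X c] * [X b]]]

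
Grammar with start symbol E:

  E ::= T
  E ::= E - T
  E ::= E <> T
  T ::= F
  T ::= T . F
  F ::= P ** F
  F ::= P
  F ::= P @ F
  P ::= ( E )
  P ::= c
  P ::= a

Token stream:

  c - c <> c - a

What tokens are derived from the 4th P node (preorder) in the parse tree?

[E [E [E [E [T [F [P c]]]] - [T [F [P c]]]] <> [T [F [P c]]]] - [T [F [P a]]]]

a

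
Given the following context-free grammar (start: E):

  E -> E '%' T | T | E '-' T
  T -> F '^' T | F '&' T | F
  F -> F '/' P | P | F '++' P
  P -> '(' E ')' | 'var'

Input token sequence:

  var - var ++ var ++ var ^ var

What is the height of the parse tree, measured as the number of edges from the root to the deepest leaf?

6

[E [E [T [F [P var]]]] - [T [F [F [F [P var]] ++ [P var]] ++ [P var]] ^ [T [F [P var]]]]]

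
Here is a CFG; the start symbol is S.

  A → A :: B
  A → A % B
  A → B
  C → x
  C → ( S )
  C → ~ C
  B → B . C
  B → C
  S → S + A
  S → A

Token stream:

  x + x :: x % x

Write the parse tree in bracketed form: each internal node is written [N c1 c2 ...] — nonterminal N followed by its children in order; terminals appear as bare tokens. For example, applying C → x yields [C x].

S
S + A
A + A
B + A
C + A
x + A
x + A % B
x + A :: B % B
x + B :: B % B
x + C :: B % B
x + x :: B % B
x + x :: C % B
x + x :: x % B
x + x :: x % C
x + x :: x % x

[S [S [A [B [C x]]]] + [A [A [A [B [C x]]] :: [B [C x]]] % [B [C x]]]]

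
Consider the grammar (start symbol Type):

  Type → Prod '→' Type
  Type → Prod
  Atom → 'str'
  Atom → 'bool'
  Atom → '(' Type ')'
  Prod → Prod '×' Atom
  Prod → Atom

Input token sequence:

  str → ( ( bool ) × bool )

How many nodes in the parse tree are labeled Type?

4

[Type [Prod [Atom str]] → [Type [Prod [Atom ( [Type [Prod [Prod [Atom ( [Type [Prod [Atom bool]]] )]] × [Atom bool]]] )]]]]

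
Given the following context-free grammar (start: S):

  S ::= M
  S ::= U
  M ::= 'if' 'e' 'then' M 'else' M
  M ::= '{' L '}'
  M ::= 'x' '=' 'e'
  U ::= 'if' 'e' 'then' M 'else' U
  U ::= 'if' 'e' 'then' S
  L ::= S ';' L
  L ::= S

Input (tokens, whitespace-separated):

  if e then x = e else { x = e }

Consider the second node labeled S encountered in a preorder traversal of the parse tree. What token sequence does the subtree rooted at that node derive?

[S [M if e then [M x = e] else [M { [L [S [M x = e]]] }]]]

x = e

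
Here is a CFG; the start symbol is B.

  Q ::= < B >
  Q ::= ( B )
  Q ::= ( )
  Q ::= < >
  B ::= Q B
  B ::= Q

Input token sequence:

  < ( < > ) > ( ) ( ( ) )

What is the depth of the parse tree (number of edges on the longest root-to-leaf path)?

6

[B [Q < [B [Q ( [B [Q < >]] )]] >] [B [Q ( )] [B [Q ( [B [Q ( )]] )]]]]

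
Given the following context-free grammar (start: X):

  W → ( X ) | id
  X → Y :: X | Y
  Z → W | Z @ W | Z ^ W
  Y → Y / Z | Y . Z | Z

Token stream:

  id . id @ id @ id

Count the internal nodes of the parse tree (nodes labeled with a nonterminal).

11

[X [Y [Y [Z [W id]]] . [Z [Z [Z [W id]] @ [W id]] @ [W id]]]]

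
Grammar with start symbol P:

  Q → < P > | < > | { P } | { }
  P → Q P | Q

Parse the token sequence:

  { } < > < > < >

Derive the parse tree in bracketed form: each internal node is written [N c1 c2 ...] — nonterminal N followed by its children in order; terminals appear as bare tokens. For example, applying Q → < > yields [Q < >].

[P [Q { }] [P [Q < >] [P [Q < >] [P [Q < >]]]]]

P
Q P
{ } P
{ } Q P
{ } < > P
{ } < > Q P
{ } < > < > P
{ } < > < > Q
{ } < > < > < >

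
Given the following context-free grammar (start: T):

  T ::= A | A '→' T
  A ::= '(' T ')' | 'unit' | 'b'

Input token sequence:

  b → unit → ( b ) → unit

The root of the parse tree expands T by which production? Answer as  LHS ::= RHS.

[T [A b] → [T [A unit] → [T [A ( [T [A b]] )] → [T [A unit]]]]]

T ::= A '→' T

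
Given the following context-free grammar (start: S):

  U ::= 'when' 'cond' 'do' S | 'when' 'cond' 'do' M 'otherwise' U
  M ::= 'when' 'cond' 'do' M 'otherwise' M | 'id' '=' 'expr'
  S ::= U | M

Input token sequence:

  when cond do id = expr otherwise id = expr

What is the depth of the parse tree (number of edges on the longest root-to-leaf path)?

3

[S [M when cond do [M id = expr] otherwise [M id = expr]]]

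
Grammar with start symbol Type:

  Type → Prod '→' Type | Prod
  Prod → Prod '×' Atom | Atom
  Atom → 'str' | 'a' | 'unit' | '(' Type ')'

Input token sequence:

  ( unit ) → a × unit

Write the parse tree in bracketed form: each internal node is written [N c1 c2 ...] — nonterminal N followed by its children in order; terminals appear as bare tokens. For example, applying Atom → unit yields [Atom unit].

Type
Prod → Type
Atom → Type
( Type ) → Type
( Prod ) → Type
( Atom ) → Type
( unit ) → Type
( unit ) → Prod
( unit ) → Prod × Atom
( unit ) → Atom × Atom
( unit ) → a × Atom
( unit ) → a × unit

[Type [Prod [Atom ( [Type [Prod [Atom unit]]] )]] → [Type [Prod [Prod [Atom a]] × [Atom unit]]]]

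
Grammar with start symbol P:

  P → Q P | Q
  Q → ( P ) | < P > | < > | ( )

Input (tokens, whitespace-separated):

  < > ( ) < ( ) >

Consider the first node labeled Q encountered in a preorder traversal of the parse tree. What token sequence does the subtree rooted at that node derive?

[P [Q < >] [P [Q ( )] [P [Q < [P [Q ( )]] >]]]]

< >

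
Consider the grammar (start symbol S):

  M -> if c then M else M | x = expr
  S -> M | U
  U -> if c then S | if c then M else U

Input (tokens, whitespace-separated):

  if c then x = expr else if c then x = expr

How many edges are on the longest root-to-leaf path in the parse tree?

[S [U if c then [M x = expr] else [U if c then [S [M x = expr]]]]]

5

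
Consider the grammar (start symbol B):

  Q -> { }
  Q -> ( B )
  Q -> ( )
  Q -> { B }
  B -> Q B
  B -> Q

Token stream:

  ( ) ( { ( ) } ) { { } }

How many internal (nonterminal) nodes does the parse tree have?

12

[B [Q ( )] [B [Q ( [B [Q { [B [Q ( )]] }]] )] [B [Q { [B [Q { }]] }]]]]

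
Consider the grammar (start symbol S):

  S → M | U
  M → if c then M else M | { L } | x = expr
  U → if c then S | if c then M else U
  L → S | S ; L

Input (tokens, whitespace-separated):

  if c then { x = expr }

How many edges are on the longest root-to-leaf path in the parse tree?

[S [U if c then [S [M { [L [S [M x = expr]]] }]]]]

7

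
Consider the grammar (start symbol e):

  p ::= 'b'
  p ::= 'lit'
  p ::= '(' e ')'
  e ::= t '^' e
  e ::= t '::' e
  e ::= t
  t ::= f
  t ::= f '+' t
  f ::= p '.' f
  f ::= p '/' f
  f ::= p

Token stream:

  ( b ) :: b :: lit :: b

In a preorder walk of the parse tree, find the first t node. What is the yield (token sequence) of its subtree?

[e [t [f [p ( [e [t [f [p b]]]] )]]] :: [e [t [f [p b]]] :: [e [t [f [p lit]]] :: [e [t [f [p b]]]]]]]

( b )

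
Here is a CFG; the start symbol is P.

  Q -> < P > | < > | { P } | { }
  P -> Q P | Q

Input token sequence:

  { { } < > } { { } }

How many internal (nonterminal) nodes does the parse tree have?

10

[P [Q { [P [Q { }] [P [Q < >]]] }] [P [Q { [P [Q { }]] }]]]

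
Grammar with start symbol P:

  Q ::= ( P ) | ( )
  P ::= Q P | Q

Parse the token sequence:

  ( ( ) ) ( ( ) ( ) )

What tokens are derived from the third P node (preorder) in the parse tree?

[P [Q ( [P [Q ( )]] )] [P [Q ( [P [Q ( )] [P [Q ( )]]] )]]]

( ( ) ( ) )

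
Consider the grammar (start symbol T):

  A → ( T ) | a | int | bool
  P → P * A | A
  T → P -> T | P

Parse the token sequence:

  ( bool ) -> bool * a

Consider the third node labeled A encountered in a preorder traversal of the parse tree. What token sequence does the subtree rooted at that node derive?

[T [P [A ( [T [P [A bool]]] )]] -> [T [P [P [A bool]] * [A a]]]]

bool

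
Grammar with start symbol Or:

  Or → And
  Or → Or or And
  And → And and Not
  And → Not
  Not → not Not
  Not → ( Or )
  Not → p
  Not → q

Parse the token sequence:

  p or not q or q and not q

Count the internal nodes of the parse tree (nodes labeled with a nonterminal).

13

[Or [Or [Or [And [Not p]]] or [And [Not not [Not q]]]] or [And [And [Not q]] and [Not not [Not q]]]]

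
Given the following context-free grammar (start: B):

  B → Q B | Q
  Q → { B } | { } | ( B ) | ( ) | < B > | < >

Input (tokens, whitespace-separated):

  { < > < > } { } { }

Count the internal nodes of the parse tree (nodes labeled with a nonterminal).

[B [Q { [B [Q < >] [B [Q < >]]] }] [B [Q { }] [B [Q { }]]]]

10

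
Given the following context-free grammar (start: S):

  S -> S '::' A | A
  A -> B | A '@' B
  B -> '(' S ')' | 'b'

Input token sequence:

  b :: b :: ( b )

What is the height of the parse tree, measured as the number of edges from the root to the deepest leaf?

6

[S [S [S [A [B b]]] :: [A [B b]]] :: [A [B ( [S [A [B b]]] )]]]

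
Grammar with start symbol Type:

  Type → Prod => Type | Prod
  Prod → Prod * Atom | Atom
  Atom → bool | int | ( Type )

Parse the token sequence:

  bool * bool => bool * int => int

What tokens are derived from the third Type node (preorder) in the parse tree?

[Type [Prod [Prod [Atom bool]] * [Atom bool]] => [Type [Prod [Prod [Atom bool]] * [Atom int]] => [Type [Prod [Atom int]]]]]

int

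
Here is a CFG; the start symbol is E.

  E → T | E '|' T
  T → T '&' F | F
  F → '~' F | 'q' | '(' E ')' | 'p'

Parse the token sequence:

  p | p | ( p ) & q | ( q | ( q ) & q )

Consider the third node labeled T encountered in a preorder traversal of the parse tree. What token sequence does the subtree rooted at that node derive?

( p ) & q

[E [E [E [E [T [F p]]] | [T [F p]]] | [T [T [F ( [E [T [F p]]] )]] & [F q]]] | [T [F ( [E [E [T [F q]]] | [T [T [F ( [E [T [F q]]] )]] & [F q]]] )]]]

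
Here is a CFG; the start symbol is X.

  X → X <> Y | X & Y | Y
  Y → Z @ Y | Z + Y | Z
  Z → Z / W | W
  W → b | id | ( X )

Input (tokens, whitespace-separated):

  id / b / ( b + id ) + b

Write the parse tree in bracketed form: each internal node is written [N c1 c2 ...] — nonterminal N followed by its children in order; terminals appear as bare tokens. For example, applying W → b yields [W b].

[X [Y [Z [Z [Z [W id]] / [W b]] / [W ( [X [Y [Z [W b]] + [Y [Z [W id]]]]] )]] + [Y [Z [W b]]]]]

X
Y
Z + Y
Z / W + Y
Z / W / W + Y
W / W / W + Y
id / W / W + Y
id / b / W + Y
id / b / ( X ) + Y
id / b / ( Y ) + Y
id / b / ( Z + Y ) + Y
id / b / ( W + Y ) + Y
id / b / ( b + Y ) + Y
id / b / ( b + Z ) + Y
id / b / ( b + W ) + Y
id / b / ( b + id ) + Y
id / b / ( b + id ) + Z
id / b / ( b + id ) + W
id / b / ( b + id ) + b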